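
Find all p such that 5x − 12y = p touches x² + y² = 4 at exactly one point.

The line touches the circle iff its distance from (0, 0) is 2:
|5·0 − 12·0 − p| / √169 = 2
|p| = 2·13, so p = 26 or p = −26.

p = −26 or p = 26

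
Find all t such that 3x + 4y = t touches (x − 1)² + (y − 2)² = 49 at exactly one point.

The line touches the circle iff its distance from (1, 2) is 7:
|3·1 + 4·2 − t| / √25 = 7
|t − (11)| = 7·5, so t = 46 or t = −24.

t = −24 or t = 46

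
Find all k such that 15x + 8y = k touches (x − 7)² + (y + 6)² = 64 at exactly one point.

For a tangent, require d(centre, line) = r = 8.
|15·7 + 8·(−6) − k| / √289 = 8
|k − (57)| = 8·17, so k = 193 or k = −79.

k = −79 or k = 193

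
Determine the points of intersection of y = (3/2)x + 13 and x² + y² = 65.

Substitute y = (26 + 3x)/2:
13x² + 156x + 416 = 0  ⟹  x² + 12x + 32 = 0
x = −4 or x = −8, giving (−4, 7) and (−8, 1).

(−8, 1) and (−4, 7)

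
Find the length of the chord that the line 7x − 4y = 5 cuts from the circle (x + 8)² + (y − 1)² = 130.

2√65

The distance from (−8, 1) to the line is 65/√65, and r² = 130.
Half the chord is √(r² − d²) = √(65), so the full chord is 2√65.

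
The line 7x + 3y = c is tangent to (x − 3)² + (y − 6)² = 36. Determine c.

c = 39 ± 6√58

Tangency holds when the distance from the centre (3, 6) to the line equals the radius 6:
|7·3 + 3·6 − c| / √58 = 6
|c − (39)| = 6√58.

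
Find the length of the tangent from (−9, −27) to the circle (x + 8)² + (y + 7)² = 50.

3√39

Centre (−8, −7), r² = 50. |PO|² = (−1)² + (−20)² = 401.
Power of the point: PT² = |PO|² − r² = 351, so PT = 3√39.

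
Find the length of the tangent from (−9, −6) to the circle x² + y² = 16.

√101

With centre O = (0, 0), |OP|² = 117 and r² = 16.
The tangent meets the radius at right angles, so tangent² = |PO|² − r² = 117 − 16 = 101.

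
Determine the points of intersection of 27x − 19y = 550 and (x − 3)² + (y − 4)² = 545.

(7, −19) and (26, 8)

Substitute y = (−550 + 27x)/19:
1090x² − 35970x + 198380 = 0  ⟹  x² − 33x + 182 = 0
x = 26 or x = 7, giving (26, 8) and (7, −19).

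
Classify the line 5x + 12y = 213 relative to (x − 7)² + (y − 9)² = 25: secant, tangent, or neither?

neither

d² = (5·7 + 12·9 − (213))²/169 = 4900/169; r² = 25.
Since d² > r², the line lies outside the circle.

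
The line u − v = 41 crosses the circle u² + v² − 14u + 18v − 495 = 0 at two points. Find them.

(7, −34) and (32, −9)

From the line, v = u − 41. Substituting:
2u² − 78u + 448 = 0  ⟹  u² − 39u + 224 = 0
u = 32 or u = 7, giving (32, −9) and (7, −34).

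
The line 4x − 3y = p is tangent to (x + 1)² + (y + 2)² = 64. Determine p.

The line touches the circle iff its distance from (−1, −2) is 8:
|4·(−1) − 3·(−2) − p| / √25 = 8
|p − (2)| = 8·5, so p = 42 or p = −38.

p = −38 or p = 42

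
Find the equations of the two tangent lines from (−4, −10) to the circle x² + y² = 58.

A line y − (−10) = m(x − (−4)) is tangent when its distance from (0, 0) is √58:
[m·(4) − (10)]² = 58(m² + 1)
21m² + 40m − 21 = 0, so m = 3/7 or m = −7/3.
Through (−4, −10) these give 3x − 7y = 58 and 7x + 3y = −58.

3x − 7y = 58 and 7x + 3y = −58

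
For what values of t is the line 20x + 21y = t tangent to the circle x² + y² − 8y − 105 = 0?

The line touches the circle iff its distance from (0, 4) is 11:
|20·0 + 21·4 − t| / √841 = 11
|t − (84)| = 11·29, so t = 403 or t = −235.

t = −235 or t = 403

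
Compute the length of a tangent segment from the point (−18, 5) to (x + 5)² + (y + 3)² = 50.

√183

Centre (−5, −3), r² = 50. |PO|² = (−13)² + (8)² = 233.
By the tangent–radius right angle, tangent length = √(|PO|² − r²) = √183.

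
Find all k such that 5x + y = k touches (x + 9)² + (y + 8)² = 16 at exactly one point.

Tangency holds when the distance from the centre (−9, −8) to the line equals the radius 4:
|5·(−9) + 1·(−8) − k| / √26 = 4
|k − (−53)| = 4√26.

k = −53 ± 4√26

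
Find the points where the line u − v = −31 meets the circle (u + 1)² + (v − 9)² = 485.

(−23, 8) and (0, 31)

Substitute v = u + 31:
2u² + 46u = 0  ⟹  u² + 23u = 0
u = 0 or u = −23, giving (0, 31) and (−23, 8).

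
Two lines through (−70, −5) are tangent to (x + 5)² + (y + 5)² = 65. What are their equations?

x − 8y = −30 and x + 8y = −110

Let a tangent through (−70, −5) have slope m. Its distance from (−5, −5) must equal √65:
(65m − (0))² = 65(m² + 1)
64m² − 1 = 0, so m = 1/8 or m = −1/8.
Through (−70, −5) these give x − 8y = −30 and x + 8y = −110.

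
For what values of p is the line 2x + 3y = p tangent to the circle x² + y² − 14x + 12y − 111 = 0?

The line touches the circle iff its distance from (7, −6) is 14:
|2·7 + 3·(−6) − p| / √13 = 14
|p − (−4)| = 14√13.

p = −4 ± 14√13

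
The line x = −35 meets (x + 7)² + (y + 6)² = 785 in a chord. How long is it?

2

The distance from (−7, −6) to the line is 28, and r² = 785.
Chord = 2√(r² − d²) = 2·√(1) = 2.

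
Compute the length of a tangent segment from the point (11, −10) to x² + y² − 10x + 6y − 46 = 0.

√5

The centre is (5, −3) and r = 4√5. The square of the distance from P to the centre is 36 + 49 = 85.
Power of the point: PT² = |PO|² − r² = 5, so PT = √5.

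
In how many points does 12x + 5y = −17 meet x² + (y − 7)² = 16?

1

Substituting the line into the circle gives 169x² + 1248x + 2304 = 0.
Δ = 1557504 − 1557504 = 0.
A repeated root: the line is tangent.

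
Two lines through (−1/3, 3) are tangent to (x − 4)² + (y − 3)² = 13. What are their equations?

Write the tangent as mx − y + (3 − m·(−1/3)) = 0 and set its distance from the centre to √13:
[m·(13/3) − (0)]² = 13(m² + 1)
4m² − 9 = 0, so m = −3/2 or m = 3/2.
Through (−1/3, 3) these give 3x + 2y = 5 and 3x − 2y = −7.

3x + 2y = 5 and 3x − 2y = −7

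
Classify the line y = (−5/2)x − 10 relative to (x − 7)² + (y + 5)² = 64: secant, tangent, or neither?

Centre (7, −5), r² = 64. Distance² from centre to line = (45)²/29 = 2025/29.
Since d² > r², the line lies outside the circle.

neither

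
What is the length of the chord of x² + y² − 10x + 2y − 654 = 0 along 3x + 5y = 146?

4√34

Substitute y = (146 − 3x)/5:
34x² − 1156x + 6426 = 0  ⟹  x² − 34x + 189 = 0
x = 27 or x = 7, giving (27, 13) and (7, 25).
Chord length = distance between (27, 13) and (7, 25) = √544 = 4√34.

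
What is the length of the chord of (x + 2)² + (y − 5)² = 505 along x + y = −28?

Centre (−2, 5), r² = 505. Perpendicular distance d from centre to line = |31| / √2 = 31/√2.
Half the chord is √(r² − d²) = √(49/2), so the full chord is 7√2.

7√2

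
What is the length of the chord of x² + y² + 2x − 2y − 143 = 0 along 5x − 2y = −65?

Substitute y = (65 + 5x)/2:
29x² + 638x + 3393 = 0  ⟹  x² + 22x + 117 = 0
x = −9 or x = −13, giving (−9, 10) and (−13, 0).
Chord length = distance between (−9, 10) and (−13, 0) = √116 = 2√29.

2√29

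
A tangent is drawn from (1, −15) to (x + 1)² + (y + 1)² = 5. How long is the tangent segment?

√195

The centre is (−1, −1) and r = √5. The square of the distance from P to the centre is 4 + 196 = 200.
Power of the point: PT² = |PO|² − r² = 195, so PT = √195.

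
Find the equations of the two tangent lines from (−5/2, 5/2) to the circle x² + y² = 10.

Let a tangent through (−5/2, 5/2) have slope m. Its distance from (0, 0) must equal √10:
[m·(5/2) − (−5/2)]² = 10(m² + 1)
3m² − 10m + 3 = 0, so m = 1/3 or m = 3.
With m = 1/3: x − 3y = −10. With m = 3: 3x − y = −10.

x − 3y = −10 and 3x − y = −10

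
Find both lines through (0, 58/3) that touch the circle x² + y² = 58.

Write the tangent as mx − y + (58/3 − m·(0)) = 0 and set its distance from the centre to √58:
[m·(0) − (−58/3)]² = 58(m² + 1)
9m² − 49 = 0, so m = −7/3 or m = 7/3.
Through (0, 58/3) these give 7x + 3y = 58 and 7x − 3y = −58.

7x + 3y = 58 and 7x − 3y = −58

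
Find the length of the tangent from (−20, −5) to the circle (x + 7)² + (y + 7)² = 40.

√133

The centre is (−7, −7) and r = 2√10. The square of the distance from P to the centre is 169 + 4 = 173.
By the tangent–radius right angle, tangent length = √(|PO|² − r²) = √133.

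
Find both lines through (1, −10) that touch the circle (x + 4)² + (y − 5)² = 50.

Write the tangent as mx − y + (−10 − m·(1)) = 0 and set its distance from the centre to 5√2:
[m·(−5) − (15)]² = 50(m² + 1)
m² − 6m − 7 = 0, so m = 7 or m = −1.
With m = 7: 7x − y = 17. With m = −1: x + y = −9.

7x − y = 17 and x + y = −9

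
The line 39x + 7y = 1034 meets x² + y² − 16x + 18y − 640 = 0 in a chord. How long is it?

Centre (8, −9), r² = 785. Perpendicular distance d from centre to line = |−785| / √1570 = 785/√1570.
Half the chord is √(r² − d²) = √(785/2), so the full chord is √1570.

√1570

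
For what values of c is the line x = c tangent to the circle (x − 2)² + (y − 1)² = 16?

The line touches the circle iff its distance from (2, 1) is 4:
|1·2 + 0·1 − c| / √1 = 4
|c − (2)| = 4, so c = 6 or c = −2.

c = −2 or c = 6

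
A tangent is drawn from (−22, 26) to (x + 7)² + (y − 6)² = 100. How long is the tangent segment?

Centre (−7, 6), r² = 100. |PO|² = (−15)² + (20)² = 625.
The tangent meets the radius at right angles, so tangent² = |PO|² − r² = 625 − 100 = 525.

5√21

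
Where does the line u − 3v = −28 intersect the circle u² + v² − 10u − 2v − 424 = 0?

Express v = (28 + u)/3 and substitute into the circle:
10u² − 40u − 3200 = 0  ⟹  u² − 4u − 320 = 0
u = 20 or u = −16, giving (20, 16) and (−16, 4).

(−16, 4) and (20, 16)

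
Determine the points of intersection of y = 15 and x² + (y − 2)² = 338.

(−13, 15) and (13, 15)

Substitute y = 15:
x² − 169 = 0
x = 13 or x = −13, giving (13, 15) and (−13, 15).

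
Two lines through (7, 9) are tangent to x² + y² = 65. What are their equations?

8x + y = 65 and x − 8y = −65

Let a tangent through (7, 9) have slope m. Its distance from (0, 0) must equal √65:
[m·(−7) − (−9)]² = 65(m² + 1)
8m² + 63m − 8 = 0, so m = −8 or m = 1/8.
With m = −8: 8x + y = 65. With m = 1/8: x − 8y = −65.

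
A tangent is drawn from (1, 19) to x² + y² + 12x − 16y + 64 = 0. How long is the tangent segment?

The centre is (−6, 8) and r = 6. The square of the distance from P to the centre is 49 + 121 = 170.
Power of the point: PT² = |PO|² − r² = 134, so PT = √134.

√134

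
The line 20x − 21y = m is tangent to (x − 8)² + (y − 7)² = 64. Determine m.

m = −219 or m = 245

For a tangent, require d(centre, line) = r = 8.
|20·8 − 21·7 − m| / √841 = 8
|m − (13)| = 8·29, so m = 245 or m = −219.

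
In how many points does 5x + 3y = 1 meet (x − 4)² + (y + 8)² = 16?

d² = (5·4 + 3·(−8) − (1))²/34 = 25/34; r² = 16.
Since d² < r², the line cuts the circle twice.

2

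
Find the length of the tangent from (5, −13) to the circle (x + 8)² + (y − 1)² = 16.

√349

The centre is (−8, 1) and r = 4. The square of the distance from P to the centre is 169 + 196 = 365.
The tangent meets the radius at right angles, so tangent² = |PO|² − r² = 365 − 16 = 349.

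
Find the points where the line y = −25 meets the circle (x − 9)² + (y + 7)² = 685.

Substitute y = −25:
x² − 18x − 280 = 0
x = 28 or x = −10, giving (28, −25) and (−10, −25).

(−10, −25) and (28, −25)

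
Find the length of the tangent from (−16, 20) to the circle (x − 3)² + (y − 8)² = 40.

√465

With centre O = (3, 8), |OP|² = 505 and r² = 40.
The tangent meets the radius at right angles, so tangent² = |PO|² − r² = 505 − 40 = 465.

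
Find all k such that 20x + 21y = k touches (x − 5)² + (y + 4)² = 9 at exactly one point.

For a tangent, require d(centre, line) = r = 3.
|20·5 + 21·(−4) − k| / √841 = 3
|k − (16)| = 3·29, so k = 103 or k = −71.

k = −71 or k = 103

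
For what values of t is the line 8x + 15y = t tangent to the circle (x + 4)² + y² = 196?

t = −270 or t = 206

Tangency holds when the distance from the centre (−4, 0) to the line equals the radius 14:
|8·(−4) + 15·0 − t| / √289 = 14
|t − (−32)| = 14·17, so t = 206 or t = −270.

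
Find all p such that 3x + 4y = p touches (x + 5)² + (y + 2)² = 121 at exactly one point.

p = −78 or p = 32

For a tangent, require d(centre, line) = r = 11.
|3·(−5) + 4·(−2) − p| / √25 = 11
|p − (−23)| = 11·5, so p = 32 or p = −78.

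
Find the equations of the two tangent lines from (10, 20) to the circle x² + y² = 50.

A line y − (20) = m(x − (10)) is tangent when its distance from (0, 0) is 5√2:
(−10m − (−20))² = 50(m² + 1)
m² − 8m + 7 = 0, so m = 7 or m = 1.
Through (10, 20) these give 7x − y = 50 and x − y = −10.

7x − y = 50 and x − y = −10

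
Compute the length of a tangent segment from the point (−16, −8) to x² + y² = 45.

5√11

Centre (0, 0), r² = 45. |PO|² = (−16)² + (−8)² = 320.
Power of the point: PT² = |PO|² − r² = 275, so PT = 5√11.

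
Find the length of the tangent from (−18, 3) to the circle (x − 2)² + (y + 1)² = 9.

Centre (2, −1), r² = 9. |PO|² = (−20)² + (4)² = 416.
The tangent meets the radius at right angles, so tangent² = |PO|² − r² = 416 − 9 = 407.

√407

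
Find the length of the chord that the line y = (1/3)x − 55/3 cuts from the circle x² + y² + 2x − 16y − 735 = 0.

8√10

Centre (−1, 8), r² = 800. Perpendicular distance d from centre to line = |−80| / √10 = 80/√10.
Chord = 2√(r² − d²) = 2·√(160) = 8√10.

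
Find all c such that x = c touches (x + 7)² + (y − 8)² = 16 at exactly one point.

c = −11 or c = −3

For a tangent, require d(centre, line) = r = 4.
|1·(−7) + 0·8 − c| / √1 = 4
|c − (−7)| = 4, so c = −3 or c = −11.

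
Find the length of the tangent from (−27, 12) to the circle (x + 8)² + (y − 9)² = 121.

With centre O = (−8, 9), |OP|² = 370 and r² = 121.
Power of the point: PT² = |PO|² − r² = 249, so PT = √249.

√249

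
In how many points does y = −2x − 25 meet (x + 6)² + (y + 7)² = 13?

2

Substituting the line into the circle gives 5x² + 84x + 347 = 0.
Discriminant = (84)² − 4·5·(347) = 116 > 0.
Two real roots: the line is a secant.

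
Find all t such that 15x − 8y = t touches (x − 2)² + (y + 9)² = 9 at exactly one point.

Tangency holds when the distance from the centre (2, −9) to the line equals the radius 3:
|15·2 − 8·(−9) − t| / √289 = 3
|t − (102)| = 3·17, so t = 153 or t = 51.

t = 51 or t = 153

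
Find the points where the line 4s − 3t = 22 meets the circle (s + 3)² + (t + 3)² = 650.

Express t = (−22 + 4s)/3 and substitute into the circle:
25s² − 50s − 5600 = 0  ⟹  s² − 2s − 224 = 0
s = 16 or s = −14, giving (16, 14) and (−14, −26).

(−14, −26) and (16, 14)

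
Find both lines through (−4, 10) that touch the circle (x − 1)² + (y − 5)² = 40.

A line y − (10) = m(x − (−4)) is tangent when its distance from (1, 5) is 2√10:
(5m − (−5))² = 40(m² + 1)
3m² − 10m + 3 = 0, so m = 3 or m = 1/3.
Through (−4, 10) these give 3x − y = −22 and x − 3y = −34.

3x − y = −22 and x − 3y = −34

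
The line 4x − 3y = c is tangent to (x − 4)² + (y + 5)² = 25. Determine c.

c = 6 or c = 56

The line touches the circle iff its distance from (4, −5) is 5:
|4·4 − 3·(−5) − c| / √25 = 5
|c − (31)| = 5·5, so c = 56 or c = 6.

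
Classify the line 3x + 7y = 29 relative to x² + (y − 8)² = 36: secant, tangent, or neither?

Centre (0, 8), r² = 36. Distance² from centre to line = (27)²/58 = 729/58.
Since d² < r², the line cuts the circle twice.

secant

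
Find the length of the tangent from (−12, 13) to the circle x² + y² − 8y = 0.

The centre is (0, 4) and r = 4. The square of the distance from P to the centre is 144 + 81 = 225.
By the tangent–radius right angle, tangent length = √(|PO|² − r²) = √209.

√209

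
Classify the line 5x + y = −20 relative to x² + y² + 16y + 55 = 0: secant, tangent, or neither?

secant

Substituting the line into the circle gives 26x² + 120x + 135 = 0.
Δ = 14400 − 14040 = 360.
Two real roots: the line is a secant.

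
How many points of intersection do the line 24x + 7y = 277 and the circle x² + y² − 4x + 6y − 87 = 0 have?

1

d² = (24·2 + 7·(−3) − (277))²/625 = 100; r² = 100.
Since d² = r², the line is tangent.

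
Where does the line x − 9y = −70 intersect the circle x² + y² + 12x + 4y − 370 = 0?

(−25, 5) and (11, 9)

Express y = (70 + x)/9 and substitute into the circle:
82x² + 1148x − 22550 = 0  ⟹  x² + 14x − 275 = 0
x = 11 or x = −25, giving (11, 9) and (−25, 5).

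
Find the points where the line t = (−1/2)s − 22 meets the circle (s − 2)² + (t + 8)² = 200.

(−8, −18) and (0, −22)

From the line, t = (−44 − s)/2. Substituting:
5s² + 40s = 0  ⟹  s² + 8s = 0
s = 0 or s = −8, giving (0, −22) and (−8, −18).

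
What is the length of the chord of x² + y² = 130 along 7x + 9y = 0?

From the line, y = (−7x)/9. Substituting:
130x² − 10530 = 0  ⟹  x² − 81 = 0
x = 9 or x = −9, giving (9, −7) and (−9, 7).
Chord length = distance between (9, −7) and (−9, 7) = √520 = 2√130.

2√130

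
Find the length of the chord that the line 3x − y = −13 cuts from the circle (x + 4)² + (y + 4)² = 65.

5√10

Express y = 3x + 13 and substitute into the circle:
10x² + 110x + 240 = 0  ⟹  x² + 11x + 24 = 0
x = −3 or x = −8, giving (−3, 4) and (−8, −11).
Chord length = distance between (−3, 4) and (−8, −11) = √250 = 5√10.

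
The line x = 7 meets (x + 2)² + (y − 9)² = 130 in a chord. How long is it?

14

The line gives x = 7. Substituting into the circle:
y² − 18y + 32 = 0
y = 16 or y = 2, giving (7, 16) and (7, 2).
Chord length = distance between (7, 16) and (7, 2) = √196 = 14.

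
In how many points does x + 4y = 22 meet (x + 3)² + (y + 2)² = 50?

Centre (−3, −2), r² = 50. Distance² from centre to line = (−33)²/17 = 1089/17.
Since d² > r², the line lies outside the circle.

0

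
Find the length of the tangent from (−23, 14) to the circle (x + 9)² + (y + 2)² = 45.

The centre is (−9, −2) and r = 3√5. The square of the distance from P to the centre is 196 + 256 = 452.
The tangent meets the radius at right angles, so tangent² = |PO|² − r² = 452 − 45 = 407.

√407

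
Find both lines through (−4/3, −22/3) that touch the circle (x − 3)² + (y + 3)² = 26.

5x + y = −14 and x + 5y = −38

Write the tangent as mx − y + (−22/3 − m·(−4/3)) = 0 and set its distance from the centre to √26:
[m·(13/3) − (13/3)]² = 26(m² + 1)
5m² + 26m + 5 = 0, so m = −5 or m = −1/5.
With m = −5: 5x + y = −14. With m = −1/5: x + 5y = −38.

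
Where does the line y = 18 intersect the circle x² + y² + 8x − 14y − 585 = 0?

From the line, y = 18. Substituting:
x² + 8x − 513 = 0
x = 19 or x = −27, giving (19, 18) and (−27, 18).

(−27, 18) and (19, 18)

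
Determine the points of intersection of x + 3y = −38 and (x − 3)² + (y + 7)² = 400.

(−17, −7) and (19, −19)

From the line, y = (−38 − x)/3. Substituting:
10x² − 20x − 3230 = 0  ⟹  x² − 2x − 323 = 0
x = 19 or x = −17, giving (19, −19) and (−17, −7).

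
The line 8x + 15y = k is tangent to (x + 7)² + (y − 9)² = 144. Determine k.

Tangency holds when the distance from the centre (−7, 9) to the line equals the radius 12:
|8·(−7) + 15·9 − k| / √289 = 12
|k − (79)| = 12·17, so k = 283 or k = −125.

k = −125 or k = 283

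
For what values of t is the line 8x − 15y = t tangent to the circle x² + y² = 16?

t = −68 or t = 68

For a tangent, require d(centre, line) = r = 4.
|8·0 − 15·0 − t| / √289 = 4
|t| = 4·17, so t = 68 or t = −68.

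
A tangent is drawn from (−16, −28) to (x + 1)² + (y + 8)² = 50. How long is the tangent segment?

5√23

With centre O = (−1, −8), |OP|² = 625 and r² = 50.
The tangent meets the radius at right angles, so tangent² = |PO|² − r² = 625 − 50 = 575.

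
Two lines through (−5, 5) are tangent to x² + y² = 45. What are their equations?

2x − y = −15 and x − 2y = −15

A line y − (5) = m(x − (−5)) is tangent when its distance from (0, 0) is 3√5:
[m·(5) − (−5)]² = 45(m² + 1)
2m² − 5m + 2 = 0, so m = 2 or m = 1/2.
Through (−5, 5) these give 2x − y = −15 and x − 2y = −15.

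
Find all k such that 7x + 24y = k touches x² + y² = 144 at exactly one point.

For a tangent, require d(centre, line) = r = 12.
|7·0 + 24·0 − k| / √625 = 12
|k| = 12·25, so k = 300 or k = −300.

k = −300 or k = 300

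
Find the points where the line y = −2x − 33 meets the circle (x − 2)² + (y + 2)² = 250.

(−13, −7) and (−11, −11)

Express y = −2x − 33 and substitute into the circle:
5x² + 120x + 715 = 0  ⟹  x² + 24x + 143 = 0
x = −11 or x = −13, giving (−11, −11) and (−13, −7).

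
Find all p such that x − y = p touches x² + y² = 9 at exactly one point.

For a tangent, require d(centre, line) = r = 3.
|1·0 − 1·0 − p| / √2 = 3
|p| = 3√2.

p = ±3√2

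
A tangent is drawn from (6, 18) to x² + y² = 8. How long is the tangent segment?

4√22

Centre (0, 0), r² = 8. |PO|² = (6)² + (18)² = 360.
Power of the point: PT² = |PO|² − r² = 352, so PT = 4√22.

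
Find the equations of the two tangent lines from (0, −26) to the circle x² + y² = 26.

5x − y = 26 and 5x + y = −26

Let a tangent through (0, −26) have slope m. Its distance from (0, 0) must equal √26:
[m·(0) − (26)]² = 26(m² + 1)
m² − 25 = 0, so m = 5 or m = −5.
Through (0, −26) these give 5x − y = 26 and 5x + y = −26.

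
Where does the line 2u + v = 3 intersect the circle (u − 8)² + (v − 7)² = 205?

Substitute v = −2u + 3:
5u² − 125 = 0  ⟹  u² − 25 = 0
u = 5 or u = −5, giving (5, −7) and (−5, 13).

(−5, 13) and (5, −7)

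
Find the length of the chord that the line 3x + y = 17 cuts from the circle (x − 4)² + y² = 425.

13√10

Centre (4, 0), r² = 425. Perpendicular distance d from centre to line = |−5| / √10 = 5/√10.
Half the chord is √(r² − d²) = √(845/2), so the full chord is 13√10.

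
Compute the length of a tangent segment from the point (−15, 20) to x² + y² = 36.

√589

With centre O = (0, 0), |OP|² = 625 and r² = 36.
Power of the point: PT² = |PO|² − r² = 589, so PT = √589.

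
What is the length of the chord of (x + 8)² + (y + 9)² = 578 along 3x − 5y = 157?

Substitute y = (−157 + 3x)/5:
34x² − 272x − 306 = 0  ⟹  x² − 8x − 9 = 0
x = 9 or x = −1, giving (9, −26) and (−1, −32).
Chord length = distance between (9, −26) and (−1, −32) = √136 = 2√34.

2√34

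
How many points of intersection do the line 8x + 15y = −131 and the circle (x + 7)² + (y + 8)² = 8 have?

Substituting the line into the circle gives 289x² + 3326x + 9346 = 0.
Discriminant = (3326)² − 4·289·(9346) = 258300 > 0.
Two real roots: the line is a secant.

2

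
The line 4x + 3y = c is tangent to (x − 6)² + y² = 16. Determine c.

c = 4 or c = 44

The line touches the circle iff its distance from (6, 0) is 4:
|4·6 + 3·0 − c| / √25 = 4
|c − (24)| = 4·5, so c = 44 or c = 4.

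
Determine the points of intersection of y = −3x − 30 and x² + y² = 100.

(−10, 0) and (−8, −6)

Express y = −3x − 30 and substitute into the circle:
10x² + 180x + 800 = 0  ⟹  x² + 18x + 80 = 0
x = −8 or x = −10, giving (−8, −6) and (−10, 0).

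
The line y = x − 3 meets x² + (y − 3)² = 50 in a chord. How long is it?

Centre (0, 3), r² = 50. Perpendicular distance d from centre to line = |−6| / √2 = 6/√2.
Half the chord is √(r² − d²) = √(32), so the full chord is 8√2.

8√2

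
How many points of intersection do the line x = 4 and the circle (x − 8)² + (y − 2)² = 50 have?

Centre (8, 2), r² = 50. Distance² from centre to line = (4)² = 16.
Since d² < r², the line cuts the circle twice.

2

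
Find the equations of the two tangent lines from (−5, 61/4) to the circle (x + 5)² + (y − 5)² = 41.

5x + 4y = 36 and 5x − 4y = −86

Let a tangent through (−5, 61/4) have slope m. Its distance from (−5, 5) must equal √41:
(0m − (−41/4))² = 41(m² + 1)
16m² − 25 = 0, so m = −5/4 or m = 5/4.
Through (−5, 61/4) these give 5x + 4y = 36 and 5x − 4y = −86.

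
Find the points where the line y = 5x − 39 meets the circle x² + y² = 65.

From the line, y = 5x − 39. Substituting:
26x² − 390x + 1456 = 0  ⟹  x² − 15x + 56 = 0
x = 8 or x = 7, giving (8, 1) and (7, −4).

(7, −4) and (8, 1)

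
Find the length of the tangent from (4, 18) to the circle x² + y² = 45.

With centre O = (0, 0), |OP|² = 340 and r² = 45.
Power of the point: PT² = |PO|² − r² = 295, so PT = √295.

√295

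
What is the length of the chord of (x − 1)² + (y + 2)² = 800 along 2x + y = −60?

8√5

Substitute y = −2x − 60:
5x² + 230x + 2565 = 0  ⟹  x² + 46x + 513 = 0
x = −19 or x = −27, giving (−19, −22) and (−27, −6).
|(−19, −22) − (−27, −6)| = √((8)² + (−16)²) = 8√5.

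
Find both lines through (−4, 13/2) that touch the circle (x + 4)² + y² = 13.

Let a tangent through (−4, 13/2) have slope m. Its distance from (−4, 0) must equal √13:
(0m − (−13/2))² = 13(m² + 1)
4m² − 9 = 0, so m = 3/2 or m = −3/2.
Through (−4, 13/2) these give 3x − 2y = −25 and 3x + 2y = 1.

3x − 2y = −25 and 3x + 2y = 1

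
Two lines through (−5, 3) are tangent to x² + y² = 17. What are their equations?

4x + y = −17 and x − 4y = −17

Let a tangent through (−5, 3) have slope m. Its distance from (0, 0) must equal √17:
(5m − (−3))² = 17(m² + 1)
4m² + 15m − 4 = 0, so m = −4 or m = 1/4.
With m = −4: 4x + y = −17. With m = 1/4: x − 4y = −17.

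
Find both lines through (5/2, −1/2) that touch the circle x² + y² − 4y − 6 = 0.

3x − y = 8 and x − 3y = 4

A line y − (−1/2) = m(x − (5/2)) is tangent when its distance from (0, 2) is √10:
(−5/2m − (5/2))² = 10(m² + 1)
3m² − 10m + 3 = 0, so m = 3 or m = 1/3.
With m = 3: 3x − y = 8. With m = 1/3: x − 3y = 4.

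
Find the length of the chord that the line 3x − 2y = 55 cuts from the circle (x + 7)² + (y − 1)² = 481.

The distance from (−7, 1) to the line is 78/√13, and r² = 481.
Chord = 2√(r² − d²) = 2·√(13) = 2√13.

2√13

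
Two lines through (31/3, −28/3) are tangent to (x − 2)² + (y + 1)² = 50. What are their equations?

7x + y = 63 and x + 7y = −55

A line y − (−28/3) = m(x − (31/3)) is tangent when its distance from (2, −1) is 5√2:
(−25/3m − (25/3))² = 50(m² + 1)
7m² + 50m + 7 = 0, so m = −7 or m = −1/7.
With m = −7: 7x + y = 63. With m = −1/7: x + 7y = −55.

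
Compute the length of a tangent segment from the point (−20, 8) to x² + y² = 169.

√295

With centre O = (0, 0), |OP|² = 464 and r² = 169.
The tangent meets the radius at right angles, so tangent² = |PO|² − r² = 464 − 169 = 295.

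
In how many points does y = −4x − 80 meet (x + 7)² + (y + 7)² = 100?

0

Substituting the line into the circle gives 17x² + 598x + 5278 = 0.
Δ = 357604 − 358904 = −1300.
No real roots: the line does not meet the circle.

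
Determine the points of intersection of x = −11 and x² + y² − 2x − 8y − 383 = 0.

(−11, −12) and (−11, 20)

The line gives x = −11. Substituting into the circle:
y² − 8y − 240 = 0
y = 20 or y = −12, giving (−11, 20) and (−11, −12).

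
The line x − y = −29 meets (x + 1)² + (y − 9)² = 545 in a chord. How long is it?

27√2

Substitute y = x + 29:
2x² + 42x − 144 = 0  ⟹  x² + 21x − 72 = 0
x = 3 or x = −24, giving (3, 32) and (−24, 5).
Chord length = distance between (3, 32) and (−24, 5) = √1458 = 27√2.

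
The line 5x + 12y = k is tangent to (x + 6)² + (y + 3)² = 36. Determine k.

Tangency holds when the distance from the centre (−6, −3) to the line equals the radius 6:
|5·(−6) + 12·(−3) − k| / √169 = 6
|k − (−66)| = 6·13, so k = 12 or k = −144.

k = −144 or k = 12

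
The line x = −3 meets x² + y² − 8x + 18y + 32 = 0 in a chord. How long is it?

The line gives x = −3. Substituting into the circle:
y² + 18y + 65 = 0
y = −5 or y = −13, giving (−3, −5) and (−3, −13).
Chord length = distance between (−3, −5) and (−3, −13) = √64 = 8.

8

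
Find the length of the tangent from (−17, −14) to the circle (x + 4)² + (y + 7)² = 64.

The centre is (−4, −7) and r = 8. The square of the distance from P to the centre is 169 + 49 = 218.
The tangent meets the radius at right angles, so tangent² = |PO|² − r² = 218 − 64 = 154.

√154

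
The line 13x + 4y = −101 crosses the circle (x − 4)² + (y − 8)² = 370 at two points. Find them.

(−13, 17) and (−5, −9)

Express y = (−101 − 13x)/4 and substitute into the circle:
185x² + 3330x + 12025 = 0  ⟹  x² + 18x + 65 = 0
x = −5 or x = −13, giving (−5, −9) and (−13, 17).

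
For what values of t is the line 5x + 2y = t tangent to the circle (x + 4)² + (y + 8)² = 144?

t = −36 ± 12√29

For a tangent, require d(centre, line) = r = 12.
|5·(−4) + 2·(−8) − t| / √29 = 12
|t − (−36)| = 12√29.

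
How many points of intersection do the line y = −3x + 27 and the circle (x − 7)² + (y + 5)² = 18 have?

Substituting the line into the circle gives 10x² − 206x + 1055 = 0.
Discriminant = (−206)² − 4·10·(1055) = 236 > 0.
Two real roots: the line is a secant.

2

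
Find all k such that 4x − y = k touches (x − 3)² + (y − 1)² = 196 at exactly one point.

k = 11 ± 14√17

The line touches the circle iff its distance from (3, 1) is 14:
|4·3 − 1·1 − k| / √17 = 14
|k − (11)| = 14√17.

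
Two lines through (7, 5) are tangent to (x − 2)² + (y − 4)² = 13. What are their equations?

2x + 3y = 29 and 3x − 2y = 11

Let a tangent through (7, 5) have slope m. Its distance from (2, 4) must equal √13:
(−5m − (−1))² = 13(m² + 1)
6m² − 5m − 6 = 0, so m = −2/3 or m = 3/2.
Through (7, 5) these give 2x + 3y = 29 and 3x − 2y = 11.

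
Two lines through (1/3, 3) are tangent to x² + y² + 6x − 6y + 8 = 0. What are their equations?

Write the tangent as mx − y + (3 − m·(1/3)) = 0 and set its distance from the centre to √10:
(−10/3m − (0))² = 10(m² + 1)
m² − 9 = 0, so m = −3 or m = 3.
With m = −3: 3x + y = 4. With m = 3: 3x − y = −2.

3x + y = 4 and 3x − y = −2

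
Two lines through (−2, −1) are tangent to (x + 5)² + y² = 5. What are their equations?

Write the tangent as mx − y + (−1 − m·(−2)) = 0 and set its distance from the centre to √5:
(−3m − (1))² = 5(m² + 1)
2m² + 3m − 2 = 0, so m = −2 or m = 1/2.
Through (−2, −1) these give 2x + y = −5 and x − 2y = 0.

2x + y = −5 and x − 2y = 0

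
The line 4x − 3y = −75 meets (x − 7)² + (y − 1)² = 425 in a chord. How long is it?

Substitute y = (75 + 4x)/3:
25x² + 450x + 1800 = 0  ⟹  x² + 18x + 72 = 0
x = −6 or x = −12, giving (−6, 17) and (−12, 9).
|(−6, 17) − (−12, 9)| = √((6)² + (8)²) = 10.

10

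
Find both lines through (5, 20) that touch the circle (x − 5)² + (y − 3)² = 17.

4x + y = 40 and 4x − y = 0

Write the tangent as mx − y + (20 − m·(5)) = 0 and set its distance from the centre to √17:
(0m − (−17))² = 17(m² + 1)
m² − 16 = 0, so m = −4 or m = 4.
With m = −4: 4x + y = 40. With m = 4: 4x − y = 0.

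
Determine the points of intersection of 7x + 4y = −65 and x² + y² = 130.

Express y = (−65 − 7x)/4 and substitute into the circle:
65x² + 910x + 2145 = 0  ⟹  x² + 14x + 33 = 0
x = −3 or x = −11, giving (−3, −11) and (−11, 3).

(−11, 3) and (−3, −11)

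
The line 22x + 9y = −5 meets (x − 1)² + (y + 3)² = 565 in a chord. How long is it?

2√565

From the line, y = (−5 − 22x)/9. Substituting:
565x² − 1130x − 45200 = 0  ⟹  x² − 2x − 80 = 0
x = 10 or x = −8, giving (10, −25) and (−8, 19).
Chord length = distance between (10, −25) and (−8, 19) = √2260 = 2√565.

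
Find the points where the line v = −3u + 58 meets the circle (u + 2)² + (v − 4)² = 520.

From the line, v = −3u + 58. Substituting:
10u² − 320u + 2400 = 0  ⟹  u² − 32u + 240 = 0
u = 20 or u = 12, giving (20, −2) and (12, 22).

(12, 22) and (20, −2)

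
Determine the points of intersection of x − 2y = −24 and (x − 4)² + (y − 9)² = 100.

(−6, 9) and (10, 17)

Substitute y = (24 + x)/2:
5x² − 20x − 300 = 0  ⟹  x² − 4x − 60 = 0
x = 10 or x = −6, giving (10, 17) and (−6, 9).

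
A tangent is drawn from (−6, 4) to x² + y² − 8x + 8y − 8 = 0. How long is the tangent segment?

2√31

The centre is (4, −4) and r = 2√10. The square of the distance from P to the centre is 100 + 64 = 164.
The tangent meets the radius at right angles, so tangent² = |PO|² − r² = 164 − 40 = 124.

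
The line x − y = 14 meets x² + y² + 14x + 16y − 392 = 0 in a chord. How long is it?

From the line, y = x − 14. Substituting:
2x² + 2x − 420 = 0  ⟹  x² + x − 210 = 0
x = 14 or x = −15, giving (14, 0) and (−15, −29).
Chord length = distance between (14, 0) and (−15, −29) = √1682 = 29√2.

29√2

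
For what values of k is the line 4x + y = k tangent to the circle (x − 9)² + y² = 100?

Tangency holds when the distance from the centre (9, 0) to the line equals the radius 10:
|4·9 + 1·0 − k| / √17 = 10
|k − (36)| = 10√17.

k = 36 ± 10√17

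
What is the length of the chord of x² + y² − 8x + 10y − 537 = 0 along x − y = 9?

34√2

Substitute y = x − 9:
2x² − 16x − 546 = 0  ⟹  x² − 8x − 273 = 0
x = 21 or x = −13, giving (21, 12) and (−13, −22).
Chord length = distance between (21, 12) and (−13, −22) = √2312 = 34√2.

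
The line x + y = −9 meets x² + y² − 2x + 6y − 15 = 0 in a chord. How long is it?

The distance from (1, −3) to the line is 7/√2, and r² = 25.
Half the chord is √(r² − d²) = √(1/2), so the full chord is √2.

√2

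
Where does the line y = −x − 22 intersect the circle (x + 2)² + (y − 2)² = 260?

(−16, −6) and (−10, −12)

Substitute y = −x − 22:
2x² + 52x + 320 = 0  ⟹  x² + 26x + 160 = 0
x = −10 or x = −16, giving (−10, −12) and (−16, −6).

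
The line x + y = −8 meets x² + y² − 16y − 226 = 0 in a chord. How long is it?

The distance from (0, 8) to the line is 16/√2, and r² = 290.
Half the chord is √(r² − d²) = √(162), so the full chord is 18√2.

18√2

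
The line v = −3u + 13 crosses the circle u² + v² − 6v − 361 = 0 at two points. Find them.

Substitute v = −3u + 13:
10u² − 60u − 270 = 0  ⟹  u² − 6u − 27 = 0
u = 9 or u = −3, giving (9, −14) and (−3, 22).

(−3, 22) and (9, −14)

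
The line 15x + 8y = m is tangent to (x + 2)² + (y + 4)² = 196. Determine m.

The line touches the circle iff its distance from (−2, −4) is 14:
|15·(−2) + 8·(−4) − m| / √289 = 14
|m − (−62)| = 14·17, so m = 176 or m = −300.

m = −300 or m = 176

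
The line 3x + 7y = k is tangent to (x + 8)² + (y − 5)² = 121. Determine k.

Tangency holds when the distance from the centre (−8, 5) to the line equals the radius 11:
|3·(−8) + 7·5 − k| / √58 = 11
|k − (11)| = 11√58.

k = 11 ± 11√58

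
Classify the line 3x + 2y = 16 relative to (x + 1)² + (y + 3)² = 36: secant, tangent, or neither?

neither

Substituting the line into the circle gives 13x² − 124x + 344 = 0.
Δ = 15376 − 17888 = −2512.
No real roots: the line does not meet the circle.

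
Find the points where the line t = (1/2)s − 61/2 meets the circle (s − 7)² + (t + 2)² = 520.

(13, −24) and (21, −20)

Substitute t = (−61 + s)/2:
5s² − 170s + 1365 = 0  ⟹  s² − 34s + 273 = 0
s = 21 or s = 13, giving (21, −20) and (13, −24).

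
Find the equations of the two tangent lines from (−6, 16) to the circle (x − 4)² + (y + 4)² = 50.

A line y − (16) = m(x − (−6)) is tangent when its distance from (4, −4) is 5√2:
(10m − (−20))² = 50(m² + 1)
m² + 8m + 7 = 0, so m = −7 or m = −1.
With m = −7: 7x + y = −26. With m = −1: x + y = 10.

7x + y = −26 and x + y = 10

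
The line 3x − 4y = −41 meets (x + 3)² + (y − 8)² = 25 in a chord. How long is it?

10

Express y = (41 + 3x)/4 and substitute into the circle:
25x² + 150x − 175 = 0  ⟹  x² + 6x − 7 = 0
x = 1 or x = −7, giving (1, 11) and (−7, 5).
Chord length = distance between (1, 11) and (−7, 5) = √100 = 10.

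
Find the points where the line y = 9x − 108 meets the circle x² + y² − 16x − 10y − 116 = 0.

(11, −9) and (14, 18)

From the line, y = 9x − 108. Substituting:
82x² − 2050x + 12628 = 0  ⟹  x² − 25x + 154 = 0
x = 14 or x = 11, giving (14, 18) and (11, −9).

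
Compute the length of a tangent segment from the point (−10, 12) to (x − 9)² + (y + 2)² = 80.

3√53

The centre is (9, −2) and r = 4√5. The square of the distance from P to the centre is 361 + 196 = 557.
By the tangent–radius right angle, tangent length = √(|PO|² − r²) = √477 = 3√53.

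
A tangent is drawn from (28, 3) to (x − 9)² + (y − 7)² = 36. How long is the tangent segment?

The centre is (9, 7) and r = 6. The square of the distance from P to the centre is 361 + 16 = 377.
By the tangent–radius right angle, tangent length = √(|PO|² − r²) = √341.

√341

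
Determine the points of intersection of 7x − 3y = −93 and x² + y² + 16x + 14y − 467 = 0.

(−24, −25) and (−6, 17)

From the line, y = (93 + 7x)/3. Substituting:
58x² + 1740x + 8352 = 0  ⟹  x² + 30x + 144 = 0
x = −6 or x = −24, giving (−6, 17) and (−24, −25).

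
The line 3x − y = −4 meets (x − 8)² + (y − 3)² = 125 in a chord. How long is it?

Substitute y = 3x + 4:
10x² − 10x − 60 = 0  ⟹  x² − x − 6 = 0
x = 3 or x = −2, giving (3, 13) and (−2, −2).
|(3, 13) − (−2, −2)| = √((5)² + (15)²) = 5√10.

5√10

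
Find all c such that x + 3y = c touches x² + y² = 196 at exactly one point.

c = ±14√10

The line touches the circle iff its distance from (0, 0) is 14:
|1·0 + 3·0 − c| / √10 = 14
|c| = 14√10.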